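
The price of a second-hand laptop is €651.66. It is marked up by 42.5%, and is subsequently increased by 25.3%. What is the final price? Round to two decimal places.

Each change multiplies by a factor: 1.425 × 1.253 = 1.785525.
€651.66 × 1.785525 = €1163.5552215 ≈ €1163.56.

€1163.56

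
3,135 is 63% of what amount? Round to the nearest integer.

4,976

3,135 ÷ 0.63 ≈ 4,976.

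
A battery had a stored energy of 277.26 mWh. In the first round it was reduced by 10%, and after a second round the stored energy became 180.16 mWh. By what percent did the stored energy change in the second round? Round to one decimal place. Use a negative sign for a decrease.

-27.8%

After the first round: 277.26 × 0.9 = 249.534.
Second-round multiplier: 180.16 ÷ 249.534 ≈ 0.72199.
That is a change of -27.8%.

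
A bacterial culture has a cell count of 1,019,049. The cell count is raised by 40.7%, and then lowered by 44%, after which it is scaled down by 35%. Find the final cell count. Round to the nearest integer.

521,904

Each change multiplies by a factor: 1.407 × 0.56 × 0.65 = 0.512148.
1,019,049 × 0.512148 = 521903.907252 ≈ 521,904.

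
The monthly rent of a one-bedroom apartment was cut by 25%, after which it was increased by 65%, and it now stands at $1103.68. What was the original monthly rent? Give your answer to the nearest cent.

$891.86

Undoing the 65% increase: $1103.68 ÷ 1.65 ≈ $668.89697.
Undoing the 25% decrease: $668.89697 ÷ 0.75 ≈ $891.86.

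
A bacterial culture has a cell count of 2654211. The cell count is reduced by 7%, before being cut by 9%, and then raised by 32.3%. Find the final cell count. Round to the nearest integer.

After the 7% decrease: 2654211 × 0.93 = 2468416.23.
Apply the 9% decrease: 2468416.23 × 0.91 = 2246258.7693.
Apply the 32.3% increase: 2246258.7693 × 1.323 = 2971800.3517839 ≈ 2971800.

2971800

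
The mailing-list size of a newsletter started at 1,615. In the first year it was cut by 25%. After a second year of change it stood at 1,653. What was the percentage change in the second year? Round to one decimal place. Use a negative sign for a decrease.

After the first year: 1,615 × 0.75 = 1211.25.
Second-year multiplier: 1,653 ÷ 1211.25 ≈ 1.36471.
That is a change of 36.5%.

36.5%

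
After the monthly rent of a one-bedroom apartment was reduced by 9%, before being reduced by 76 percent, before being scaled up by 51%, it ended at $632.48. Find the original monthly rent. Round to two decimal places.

$1917.86

Undoing the 51% increase: $632.48 ÷ 1.51 ≈ $418.860927.
Undoing the 76% decrease: $418.860927 ÷ 0.24 ≈ $1745.253863.
Undoing the 9% decrease: $1745.253863 ÷ 0.91 ≈ $1917.86.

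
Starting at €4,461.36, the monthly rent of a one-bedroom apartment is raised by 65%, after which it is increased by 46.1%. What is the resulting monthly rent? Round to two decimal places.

€10,754.78

Each change multiplies by a factor: 1.65 × 1.461 = 2.41065.
€4,461.36 × 2.41065 = €10754.777484 ≈ €10,754.78.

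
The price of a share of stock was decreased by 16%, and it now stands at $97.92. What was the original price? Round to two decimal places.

The overall multiplier applied was 0.84.
So the original price was $97.92 ÷ 0.84 ≈ $116.57.

$116.57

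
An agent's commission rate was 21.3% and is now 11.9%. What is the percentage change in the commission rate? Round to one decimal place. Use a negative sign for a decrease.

-44.1%

The change is 11.9 − 21.3 = -9.4 percentage points.
Relative to the original 21.3%, that is -9.4 ÷ 21.3 ≈ -44.1%.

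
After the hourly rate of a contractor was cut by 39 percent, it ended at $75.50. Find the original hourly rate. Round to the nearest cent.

$123.77

The overall multiplier applied was 0.61.
So the original hourly rate was $75.50 ÷ 0.61 ≈ $123.77.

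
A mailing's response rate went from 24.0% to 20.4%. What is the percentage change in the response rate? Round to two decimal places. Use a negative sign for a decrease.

The change is 20.4 − 24.0 = -3.6 percentage points.
Relative to the original 24.0%, that is -3.6 ÷ 24.0 = -15.00%.

-15.00%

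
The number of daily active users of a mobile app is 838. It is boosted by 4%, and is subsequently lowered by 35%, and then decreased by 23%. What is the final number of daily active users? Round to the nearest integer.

Each change multiplies by a factor: 1.04 × 0.65 × 0.77 = 0.52052.
838 × 0.52052 = 436.19576 ≈ 436.

436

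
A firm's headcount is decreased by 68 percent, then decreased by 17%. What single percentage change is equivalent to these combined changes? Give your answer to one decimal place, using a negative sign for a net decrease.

A 68% decrease multiplies by 0.32.
Then a 17% decrease: 0.32 × 0.83 = 0.2656.
Overall factor 0.2656, i.e. -73.4%.

-73.4%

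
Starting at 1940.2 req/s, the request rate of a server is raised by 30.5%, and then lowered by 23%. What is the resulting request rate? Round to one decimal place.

30.5% increase: 1940.2 × 1.305 = 2531.961.
23% decrease: 2531.961 × 0.77 = 1949.60997 ≈ 1949.6.

1949.6 req/s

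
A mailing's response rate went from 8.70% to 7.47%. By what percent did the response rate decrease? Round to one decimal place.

The change is 7.47 − 8.70 = -1.23 percentage points.
Relative to the original 8.70%, that is -1.23 ÷ 8.70 ≈ -14.1%.
So the response rate fell by 14.1%.

14.1%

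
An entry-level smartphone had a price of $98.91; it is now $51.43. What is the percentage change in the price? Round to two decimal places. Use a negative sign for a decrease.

-48.00%

Change: $51.43 − $98.91 = -$47.48.
Relative to the original: -$47.48 ÷ $98.91 ≈ -48.00%.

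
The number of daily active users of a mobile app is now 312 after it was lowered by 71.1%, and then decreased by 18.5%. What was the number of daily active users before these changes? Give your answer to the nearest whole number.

1,325

The overall multiplier applied was 0.289 × 0.815 = 0.235535.
So the original number of daily active users was 312 ÷ 0.235535 ≈ 1,325.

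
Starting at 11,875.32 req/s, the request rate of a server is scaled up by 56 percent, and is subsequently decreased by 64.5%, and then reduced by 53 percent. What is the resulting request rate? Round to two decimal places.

Each change multiplies by a factor: 1.56 × 0.355 × 0.47 = 0.260286.
11,875.32 × 0.260286 = 3090.97954152 ≈ 3,090.98.

3,090.98 req/s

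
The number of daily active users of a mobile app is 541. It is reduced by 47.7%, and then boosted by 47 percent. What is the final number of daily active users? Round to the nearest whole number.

416

Each change multiplies by a factor: 0.523 × 1.47 = 0.76881.
541 × 0.76881 = 415.92621 ≈ 416.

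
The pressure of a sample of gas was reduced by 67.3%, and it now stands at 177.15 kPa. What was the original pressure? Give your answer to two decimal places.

The overall multiplier applied was 0.327.
So the original pressure was 177.15 ÷ 0.327 ≈ 541.74 kPa.

541.74 kPa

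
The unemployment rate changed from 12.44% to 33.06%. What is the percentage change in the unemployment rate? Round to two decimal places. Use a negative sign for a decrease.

The change is 33.06 − 12.44 = 20.62 percentage points.
Relative to the original 12.44%, that is 20.62 ÷ 12.44 ≈ 165.76%.

165.76%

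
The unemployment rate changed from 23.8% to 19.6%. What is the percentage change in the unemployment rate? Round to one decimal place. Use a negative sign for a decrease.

-17.6%

The change is 19.6 − 23.8 = -4.2 percentage points.
Relative to the original 23.8%, that is -4.2 ÷ 23.8 ≈ -17.6%.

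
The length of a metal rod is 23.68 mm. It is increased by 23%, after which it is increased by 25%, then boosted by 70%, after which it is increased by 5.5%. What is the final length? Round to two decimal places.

Apply the 23% increase: 23.68 × 1.23 = 29.1264.
25% increase: 29.1264 × 1.25 = 36.408.
Apply the 70% increase: 36.408 × 1.7 = 61.8936.
After the 5.5% increase: 61.8936 × 1.055 = 65.297748 ≈ 65.30.

65.30 mm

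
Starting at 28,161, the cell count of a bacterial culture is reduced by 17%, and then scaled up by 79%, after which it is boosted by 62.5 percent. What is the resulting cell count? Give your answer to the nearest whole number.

Each change multiplies by a factor: 0.83 × 1.79 × 1.625 = 2.4142625.
28,161 × 2.4142625 = 67988.0462625 ≈ 67,988.

67,988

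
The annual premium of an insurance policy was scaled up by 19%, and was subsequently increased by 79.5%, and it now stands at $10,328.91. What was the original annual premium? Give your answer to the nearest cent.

$4,835.52

Undoing the 79.5% increase: $10,328.91 ÷ 1.795 ≈ $5754.267409.
Undoing the 19% increase: $5754.267409 ÷ 1.19 ≈ $4,835.52.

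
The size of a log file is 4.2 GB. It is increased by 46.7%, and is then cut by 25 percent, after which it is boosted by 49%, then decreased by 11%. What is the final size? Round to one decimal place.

6.1 GB

Each change multiplies by a factor: 1.467 × 0.75 × 1.49 × 0.89 = 1.459041525.
4.2 × 1.459041525 = 6.127974405 ≈ 6.1.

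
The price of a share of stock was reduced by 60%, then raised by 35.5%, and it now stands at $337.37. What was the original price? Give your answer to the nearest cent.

$622.45

Undoing the 35.5% increase: $337.37 ÷ 1.355 ≈ $248.98155.
Undoing the 60% decrease: $248.98155 ÷ 0.4 ≈ $622.45.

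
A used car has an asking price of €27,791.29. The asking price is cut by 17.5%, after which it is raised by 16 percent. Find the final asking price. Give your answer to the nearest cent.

€26,596.26

17.5% decrease: €27,791.29 × 0.825 = €22927.81425.
16% increase: €22927.81425 × 1.16 = €26596.26453 ≈ €26,596.26.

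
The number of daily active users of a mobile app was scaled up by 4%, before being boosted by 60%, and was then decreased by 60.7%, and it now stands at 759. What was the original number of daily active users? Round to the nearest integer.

Undoing the 60.7% decrease: 759 ÷ 0.393 ≈ 1931.29771.
Undoing the 60% increase: 1931.29771 ÷ 1.6 ≈ 1207.061069.
Undoing the 4% increase: 1207.061069 ÷ 1.04 ≈ 1161.

1161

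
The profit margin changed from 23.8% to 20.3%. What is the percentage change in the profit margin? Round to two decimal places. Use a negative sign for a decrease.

The change is 20.3 − 23.8 = -3.5 percentage points.
Relative to the original 23.8%, that is -3.5 ÷ 23.8 ≈ -14.71%.

-14.71%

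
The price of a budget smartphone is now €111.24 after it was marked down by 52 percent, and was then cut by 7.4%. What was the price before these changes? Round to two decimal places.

Undoing the 7.4% decrease: €111.24 ÷ 0.926 ≈ €120.12959.
Undoing the 52% decrease: €120.12959 ÷ 0.48 ≈ €250.27.

€250.27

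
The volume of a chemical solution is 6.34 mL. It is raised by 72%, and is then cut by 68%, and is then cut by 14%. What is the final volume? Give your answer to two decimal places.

Apply the 72% increase: 6.34 × 1.72 = 10.9048.
After the 68% decrease: 10.9048 × 0.32 = 3.489536.
After the 14% decrease: 3.489536 × 0.86 = 3.00100096 ≈ 3.00.

3.00 mL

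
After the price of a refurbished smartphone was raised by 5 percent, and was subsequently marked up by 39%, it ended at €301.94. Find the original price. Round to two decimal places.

€206.88

The overall multiplier applied was 1.05 × 1.39 = 1.4595.
So the original price was €301.94 ÷ 1.4595 ≈ €206.88.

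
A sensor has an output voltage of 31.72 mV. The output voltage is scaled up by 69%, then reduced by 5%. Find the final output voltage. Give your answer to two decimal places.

50.93 mV

69% increase: 31.72 × 1.69 = 53.6068.
5% decrease: 53.6068 × 0.95 = 50.92646 ≈ 50.93.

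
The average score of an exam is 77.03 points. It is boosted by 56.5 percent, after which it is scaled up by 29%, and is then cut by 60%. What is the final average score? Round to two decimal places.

62.20 points

Each change multiplies by a factor: 1.565 × 1.29 × 0.4 = 0.80754.
77.03 × 0.80754 = 62.2048062 ≈ 62.20.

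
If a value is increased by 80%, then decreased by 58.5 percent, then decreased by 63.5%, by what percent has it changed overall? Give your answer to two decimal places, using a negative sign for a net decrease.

The combined multiplier is 1.8 × 0.415 × 0.365 = 0.272655.
That corresponds to a decrease of 72.73%.

-72.73%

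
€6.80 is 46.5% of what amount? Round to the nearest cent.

€6.80 ÷ 0.465 ≈ €14.62.

€14.62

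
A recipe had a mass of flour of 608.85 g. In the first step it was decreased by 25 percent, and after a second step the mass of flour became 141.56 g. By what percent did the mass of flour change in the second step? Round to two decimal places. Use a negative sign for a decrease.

-69.00%

After the first step: 608.85 × 0.75 = 456.6375.
Second-step multiplier: 141.56 ÷ 456.6375 ≈ 0.310005.
That is a change of -69.00%.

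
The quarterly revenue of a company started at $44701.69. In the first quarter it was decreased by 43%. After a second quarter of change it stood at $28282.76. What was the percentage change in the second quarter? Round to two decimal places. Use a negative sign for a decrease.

After the first quarter: $44701.69 × 0.57 = $25479.9633.
Second-quarter multiplier: $28282.76 ÷ $25479.9633 ≈ 1.11.
That is a change of 11.00%.

11.00%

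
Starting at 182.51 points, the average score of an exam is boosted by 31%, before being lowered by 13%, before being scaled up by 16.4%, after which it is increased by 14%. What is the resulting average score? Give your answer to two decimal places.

276.02 points

Apply the 31% increase: 182.51 × 1.31 = 239.0881.
After the 13% decrease: 239.0881 × 0.87 = 208.006647.
Apply the 16.4% increase: 208.006647 × 1.164 = 242.119737108.
Apply the 14% increase: 242.119737108 × 1.14 = 276.01650030312 ≈ 276.02.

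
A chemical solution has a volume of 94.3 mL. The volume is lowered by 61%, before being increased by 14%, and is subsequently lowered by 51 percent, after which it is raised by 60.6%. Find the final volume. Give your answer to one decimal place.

33.0 mL

After the 61% decrease: 94.3 × 0.39 = 36.777.
14% increase: 36.777 × 1.14 = 41.92578.
51% decrease: 41.92578 × 0.49 = 20.5436322.
60.6% increase: 20.5436322 × 1.606 = 32.9930733132 ≈ 33.0.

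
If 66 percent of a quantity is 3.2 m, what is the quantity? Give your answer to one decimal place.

3.2 m ÷ 0.66 ≈ 4.8 m.

4.8 m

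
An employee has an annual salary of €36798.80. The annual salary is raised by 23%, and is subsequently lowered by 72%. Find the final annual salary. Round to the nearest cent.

€12673.51

23% increase: €36798.80 × 1.23 = €45262.524.
72% decrease: €45262.524 × 0.28 = €12673.50672 ≈ €12673.51.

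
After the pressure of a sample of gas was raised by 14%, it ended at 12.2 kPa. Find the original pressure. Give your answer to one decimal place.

10.7 kPa

The overall multiplier applied was 1.14.
So the original pressure was 12.2 ÷ 1.14 ≈ 10.7 kPa.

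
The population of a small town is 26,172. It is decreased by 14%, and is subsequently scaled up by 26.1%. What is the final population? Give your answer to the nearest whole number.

28,382

After the 14% decrease: 26,172 × 0.86 = 22507.92.
After the 26.1% increase: 22507.92 × 1.261 = 28382.48712 ≈ 28,382.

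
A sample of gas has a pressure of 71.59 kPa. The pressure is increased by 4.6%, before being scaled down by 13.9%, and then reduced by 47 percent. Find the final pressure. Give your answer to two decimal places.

34.17 kPa

Each change multiplies by a factor: 1.046 × 0.861 × 0.53 = 0.47732118.
71.59 × 0.47732118 = 34.1714232762 ≈ 34.17.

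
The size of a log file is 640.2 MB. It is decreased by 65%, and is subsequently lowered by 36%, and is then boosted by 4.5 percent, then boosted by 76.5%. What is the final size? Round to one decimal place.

264.5 MB

Each change multiplies by a factor: 0.35 × 0.64 × 1.045 × 1.765 = 0.4131512.
640.2 × 0.4131512 = 264.49939824 ≈ 264.5.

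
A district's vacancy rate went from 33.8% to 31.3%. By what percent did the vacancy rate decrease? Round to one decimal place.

The change is 31.3 − 33.8 = -2.5 percentage points.
Relative to the original 33.8%, that is -2.5 ÷ 33.8 ≈ -7.4%.
So the vacancy rate fell by 7.4%.

7.4%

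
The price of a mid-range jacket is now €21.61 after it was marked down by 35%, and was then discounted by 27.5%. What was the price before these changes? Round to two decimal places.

Undoing the 27.5% decrease: €21.61 ÷ 0.725 ≈ €29.806897.
Undoing the 35% decrease: €29.806897 ÷ 0.65 ≈ €45.86.

€45.86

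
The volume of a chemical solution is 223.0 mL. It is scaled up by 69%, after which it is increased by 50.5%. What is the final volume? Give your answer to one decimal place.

Each change multiplies by a factor: 1.69 × 1.505 = 2.54345.
223.0 × 2.54345 = 567.18935 ≈ 567.2.

567.2 mL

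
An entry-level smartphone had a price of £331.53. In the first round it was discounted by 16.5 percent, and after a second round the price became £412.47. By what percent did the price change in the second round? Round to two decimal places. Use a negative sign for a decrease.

After the first round: £331.53 × 0.835 = £276.82755.
Second-round multiplier: £412.47 ÷ £276.82755 ≈ 1.489989.
That is a change of 49.00%.

49.00%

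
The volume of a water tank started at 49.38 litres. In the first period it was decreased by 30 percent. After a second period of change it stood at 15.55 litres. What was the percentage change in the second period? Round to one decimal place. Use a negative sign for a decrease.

-55.0%

After the first period: 49.38 × 0.7 = 34.566.
Second-period multiplier: 15.55 ÷ 34.566 ≈ 0.44986.
That is a change of -55.0%.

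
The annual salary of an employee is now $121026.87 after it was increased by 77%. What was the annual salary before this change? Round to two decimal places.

$68376.76

The overall multiplier applied was 1.77.
So the original annual salary was $121026.87 ÷ 1.77 ≈ $68376.76.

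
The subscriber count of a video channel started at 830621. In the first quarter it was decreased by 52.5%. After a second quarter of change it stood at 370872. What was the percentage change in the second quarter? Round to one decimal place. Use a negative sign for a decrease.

-6.0%

After the first quarter: 830621 × 0.475 = 394544.975.
Second-quarter multiplier: 370872 ÷ 394544.975 ≈ 0.94.
That is a change of -6.0%.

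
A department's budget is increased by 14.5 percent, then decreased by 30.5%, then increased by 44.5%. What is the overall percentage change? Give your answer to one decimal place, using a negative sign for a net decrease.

A 14.5% increase multiplies by 1.145.
Then a 30.5% decrease: 1.145 × 0.695 = 0.795775.
Then a 44.5% increase: 0.795775 × 1.445 = 1.149894875.
Overall factor 1.149894875, i.e. 15.0%.

15.0%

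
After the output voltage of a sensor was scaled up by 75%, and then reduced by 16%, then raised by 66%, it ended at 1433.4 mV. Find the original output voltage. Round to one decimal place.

Undoing the 66% increase: 1433.4 ÷ 1.66 ≈ 863.493976.
Undoing the 16% decrease: 863.493976 ÷ 0.84 ≈ 1027.969019.
Undoing the 75% increase: 1027.969019 ÷ 1.75 ≈ 587.4 mV.

587.4 mV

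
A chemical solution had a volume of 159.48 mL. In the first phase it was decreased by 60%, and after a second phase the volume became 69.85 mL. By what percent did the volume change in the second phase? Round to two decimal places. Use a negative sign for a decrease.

9.50%

After the first phase: 159.48 × 0.4 = 63.792.
Second-phase multiplier: 69.85 ÷ 63.792 ≈ 1.094965.
That is a change of 9.50%.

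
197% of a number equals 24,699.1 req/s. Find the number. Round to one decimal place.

24,699.1 req/s ÷ 1.97 ≈ 12,537.6 req/s.

12,537.6 req/s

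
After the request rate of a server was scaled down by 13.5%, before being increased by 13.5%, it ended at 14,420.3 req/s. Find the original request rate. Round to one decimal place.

The overall multiplier applied was 0.865 × 1.135 = 0.981775.
So the original request rate was 14,420.3 ÷ 0.981775 ≈ 14,688.0 req/s.

14,688.0 req/s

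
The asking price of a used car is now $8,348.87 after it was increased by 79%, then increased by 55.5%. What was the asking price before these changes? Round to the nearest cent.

$2,999.47

The overall multiplier applied was 1.79 × 1.555 = 2.78345.
So the original asking price was $8,348.87 ÷ 2.78345 ≈ $2,999.47.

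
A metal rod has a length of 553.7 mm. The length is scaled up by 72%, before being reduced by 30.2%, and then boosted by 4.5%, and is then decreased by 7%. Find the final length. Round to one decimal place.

After the 72% increase: 553.7 × 1.72 = 952.364.
After the 30.2% decrease: 952.364 × 0.698 = 664.750072.
After the 4.5% increase: 664.750072 × 1.045 = 694.66382524.
7% decrease: 694.66382524 × 0.93 = 646.0373574732 ≈ 646.0.

646.0 mm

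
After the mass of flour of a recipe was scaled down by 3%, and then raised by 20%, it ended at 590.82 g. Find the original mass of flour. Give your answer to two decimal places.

Undoing the 20% increase: 590.82 ÷ 1.2 = 492.35.
Undoing the 3% decrease: 492.35 ÷ 0.97 ≈ 507.58 g.

507.58 g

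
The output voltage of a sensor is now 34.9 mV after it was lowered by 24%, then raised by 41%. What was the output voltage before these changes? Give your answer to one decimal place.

Undoing the 41% increase: 34.9 ÷ 1.41 ≈ 24.751773.
Undoing the 24% decrease: 24.751773 ÷ 0.76 ≈ 32.6 mV.

32.6 mV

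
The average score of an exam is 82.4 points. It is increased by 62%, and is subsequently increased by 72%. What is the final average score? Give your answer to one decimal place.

229.6 points

Each change multiplies by a factor: 1.62 × 1.72 = 2.7864.
82.4 × 2.7864 = 229.59936 ≈ 229.6.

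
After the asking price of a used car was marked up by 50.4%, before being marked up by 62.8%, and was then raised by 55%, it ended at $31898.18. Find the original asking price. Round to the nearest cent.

Undoing the 55% increase: $31898.18 ÷ 1.55 ≈ $20579.470968.
Undoing the 62.8% increase: $20579.470968 ÷ 1.628 ≈ $12640.952683.
Undoing the 50.4% increase: $12640.952683 ÷ 1.504 ≈ $8404.89.

$8404.89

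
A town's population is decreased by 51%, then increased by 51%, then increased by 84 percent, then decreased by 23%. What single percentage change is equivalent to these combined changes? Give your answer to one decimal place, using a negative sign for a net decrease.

4.8%

A 51% decrease multiplies by 0.49.
Then a 51% increase: 0.49 × 1.51 = 0.7399.
Then an 84% increase: 0.7399 × 1.84 = 1.361416.
Then a 23% decrease: 1.361416 × 0.77 = 1.04829032.
Overall factor 1.04829032, i.e. 4.8%.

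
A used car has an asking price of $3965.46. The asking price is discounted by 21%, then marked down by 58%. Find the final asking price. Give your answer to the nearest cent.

$1315.74

21% decrease: $3965.46 × 0.79 = $3132.7134.
After the 58% decrease: $3132.7134 × 0.42 = $1315.739628 ≈ $1315.74.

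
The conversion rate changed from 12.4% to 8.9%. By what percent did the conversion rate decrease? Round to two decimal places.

The change is 8.9 − 12.4 = -3.5 percentage points.
Relative to the original 12.4%, that is -3.5 ÷ 12.4 ≈ -28.23%.
So the conversion rate fell by 28.23%.

28.23%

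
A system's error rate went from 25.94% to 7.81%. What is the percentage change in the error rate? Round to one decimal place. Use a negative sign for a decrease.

-69.9%

The change is 7.81 − 25.94 = -18.13 percentage points.
Relative to the original 25.94%, that is -18.13 ÷ 25.94 ≈ -69.9%.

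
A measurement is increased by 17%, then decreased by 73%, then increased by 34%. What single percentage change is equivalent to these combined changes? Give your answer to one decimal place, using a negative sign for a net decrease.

-57.7%

The combined multiplier is 1.17 × 0.27 × 1.34 = 0.423306.
That corresponds to a decrease of 57.7%.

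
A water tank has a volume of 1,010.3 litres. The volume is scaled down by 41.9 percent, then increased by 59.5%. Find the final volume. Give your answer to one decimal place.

Apply the 41.9% decrease: 1,010.3 × 0.581 = 586.9843.
59.5% increase: 586.9843 × 1.595 = 936.2399585 ≈ 936.2.

936.2 litres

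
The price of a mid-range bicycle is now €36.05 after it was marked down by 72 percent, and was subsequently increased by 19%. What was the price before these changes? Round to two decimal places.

€108.19

The overall multiplier applied was 0.28 × 1.19 = 0.3332.
So the original price was €36.05 ÷ 0.3332 ≈ €108.19.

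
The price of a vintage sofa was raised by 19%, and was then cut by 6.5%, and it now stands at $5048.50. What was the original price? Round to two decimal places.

The overall multiplier applied was 1.19 × 0.935 = 1.11265.
So the original price was $5048.50 ÷ 1.11265 ≈ $4537.37.

$4537.37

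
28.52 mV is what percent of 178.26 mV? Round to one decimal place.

28.52 mV ÷ 178.26 mV ≈ 16.0%.

16.0%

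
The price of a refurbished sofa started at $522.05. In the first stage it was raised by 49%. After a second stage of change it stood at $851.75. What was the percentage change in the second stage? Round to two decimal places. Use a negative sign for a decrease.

After the first stage: $522.05 × 1.49 = $777.8545.
Second-stage multiplier: $851.75 ÷ $777.8545 ≈ 1.094999.
That is a change of 9.50%.

9.50%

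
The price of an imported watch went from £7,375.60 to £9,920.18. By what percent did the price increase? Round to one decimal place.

34.5%

Change: £9,920.18 − £7,375.60 = £2,544.58.
Relative to the original: £2,544.58 ÷ £7,375.60 ≈ 34.5%.
So the price increased by 34.5%.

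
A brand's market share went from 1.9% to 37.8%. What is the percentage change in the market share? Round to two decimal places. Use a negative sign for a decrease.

The change is 37.8 − 1.9 = 35.9 percentage points.
Relative to the original 1.9%, that is 35.9 ÷ 1.9 ≈ 1889.47%.

1889.47%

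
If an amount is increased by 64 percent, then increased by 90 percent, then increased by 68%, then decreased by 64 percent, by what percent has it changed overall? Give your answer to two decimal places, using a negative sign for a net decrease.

A 64% increase multiplies by 1.64.
Then a 90% increase: 1.64 × 1.9 = 3.116.
Then a 68% increase: 3.116 × 1.68 = 5.23488.
Then a 64% decrease: 5.23488 × 0.36 = 1.8845568.
Overall factor 1.8845568, i.e. 88.46%.

88.46%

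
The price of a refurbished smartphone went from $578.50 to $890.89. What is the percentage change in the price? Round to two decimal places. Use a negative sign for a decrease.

Change: $890.89 − $578.50 = $312.39.
Relative to the original: $312.39 ÷ $578.50 = 54.00%.

54.00%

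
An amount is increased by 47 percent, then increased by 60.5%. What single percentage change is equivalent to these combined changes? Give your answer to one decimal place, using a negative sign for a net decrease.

135.9%

A 47% increase multiplies by 1.47.
Then a 60.5% increase: 1.47 × 1.605 = 2.35935.
Overall factor 2.35935, i.e. 135.9%.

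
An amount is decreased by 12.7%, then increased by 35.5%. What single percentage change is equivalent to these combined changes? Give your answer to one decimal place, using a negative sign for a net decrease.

18.3%

A 12.7% decrease multiplies by 0.873.
Then a 35.5% increase: 0.873 × 1.355 = 1.182915.
Overall factor 1.182915, i.e. 18.3%.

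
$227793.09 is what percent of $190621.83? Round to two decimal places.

$227793.09 ÷ $190621.83 ≈ 119.50%.

119.50%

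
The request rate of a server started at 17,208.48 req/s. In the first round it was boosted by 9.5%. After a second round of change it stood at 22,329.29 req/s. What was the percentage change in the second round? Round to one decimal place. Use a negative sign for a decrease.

18.5%

After the first round: 17,208.48 × 1.095 = 18843.2856.
Second-round multiplier: 22,329.29 ÷ 18843.2856 ≈ 1.185.
That is a change of 18.5%.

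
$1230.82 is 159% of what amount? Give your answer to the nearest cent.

$1230.82 ÷ 1.59 ≈ $774.10.

$774.10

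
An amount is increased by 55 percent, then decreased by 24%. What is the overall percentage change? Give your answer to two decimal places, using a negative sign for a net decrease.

17.80%

A 55% increase multiplies by 1.55.
Then a 24% decrease: 1.55 × 0.76 = 1.178.
Overall factor 1.178, i.e. 17.80%.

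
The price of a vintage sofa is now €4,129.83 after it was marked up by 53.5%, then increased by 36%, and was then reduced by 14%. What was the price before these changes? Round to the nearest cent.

€2,300.31

The overall multiplier applied was 1.535 × 1.36 × 0.86 = 1.795336.
So the original price was €4,129.83 ÷ 1.795336 ≈ €2,300.31.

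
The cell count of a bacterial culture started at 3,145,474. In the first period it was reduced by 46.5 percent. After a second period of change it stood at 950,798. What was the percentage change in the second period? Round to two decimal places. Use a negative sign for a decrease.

-43.50%

After the first period: 3,145,474 × 0.535 = 1682828.59.
Second-period multiplier: 950,798 ÷ 1682828.59 ≈ 0.565.
That is a change of -43.50%.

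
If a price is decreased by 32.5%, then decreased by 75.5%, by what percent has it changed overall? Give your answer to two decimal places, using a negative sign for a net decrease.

A 32.5% decrease multiplies by 0.675.
Then a 75.5% decrease: 0.675 × 0.245 = 0.165375.
Overall factor 0.165375, i.e. -83.46%.

-83.46%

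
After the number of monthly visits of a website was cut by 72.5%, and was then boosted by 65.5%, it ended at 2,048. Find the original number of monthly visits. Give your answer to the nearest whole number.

4,500

The overall multiplier applied was 0.275 × 1.655 = 0.455125.
So the original number of monthly visits was 2,048 ÷ 0.455125 ≈ 4,500.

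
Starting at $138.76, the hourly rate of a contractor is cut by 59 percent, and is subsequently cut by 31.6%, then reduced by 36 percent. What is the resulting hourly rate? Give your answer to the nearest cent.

$24.90

Each change multiplies by a factor: 0.41 × 0.684 × 0.64 = 0.1794816.
$138.76 × 0.1794816 = $24.904866816 ≈ $24.90.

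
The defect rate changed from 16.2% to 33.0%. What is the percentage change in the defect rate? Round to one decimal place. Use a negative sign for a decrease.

103.7%

The change is 33.0 − 16.2 = 16.8 percentage points.
Relative to the original 16.2%, that is 16.8 ÷ 16.2 ≈ 103.7%.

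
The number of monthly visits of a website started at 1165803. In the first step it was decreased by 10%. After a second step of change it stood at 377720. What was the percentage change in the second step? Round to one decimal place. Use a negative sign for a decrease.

-64.0%

After the first step: 1165803 × 0.9 = 1049222.7.
Second-step multiplier: 377720 ÷ 1049222.7 ≈ 0.36.
That is a change of -64.0%.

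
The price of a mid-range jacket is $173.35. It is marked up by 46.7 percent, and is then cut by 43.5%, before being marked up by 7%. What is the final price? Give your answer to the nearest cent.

After the 46.7% increase: $173.35 × 1.467 = $254.30445.
After the 43.5% decrease: $254.30445 × 0.565 = $143.68201425.
7% increase: $143.68201425 × 1.07 = $153.7397552475 ≈ $153.74.

$153.74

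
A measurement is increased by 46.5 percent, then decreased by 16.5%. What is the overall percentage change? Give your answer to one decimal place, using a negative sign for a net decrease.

22.3%

A 46.5% increase multiplies by 1.465.
Then a 16.5% decrease: 1.465 × 0.835 = 1.223275.
Overall factor 1.223275, i.e. 22.3%.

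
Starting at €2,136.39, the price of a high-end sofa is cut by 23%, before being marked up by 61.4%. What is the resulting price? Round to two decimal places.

€2,655.06

Each change multiplies by a factor: 0.77 × 1.614 = 1.24278.
€2,136.39 × 1.24278 = €2655.0627642 ≈ €2,655.06.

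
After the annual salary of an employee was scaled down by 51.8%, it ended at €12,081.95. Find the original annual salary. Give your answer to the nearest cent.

€25,066.29

The overall multiplier applied was 0.482.
So the original annual salary was €12,081.95 ÷ 0.482 ≈ €25,066.29.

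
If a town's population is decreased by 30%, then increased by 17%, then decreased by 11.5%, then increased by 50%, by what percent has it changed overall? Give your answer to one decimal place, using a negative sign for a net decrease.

A 30% decrease multiplies by 0.7.
Then a 17% increase: 0.7 × 1.17 = 0.819.
Then an 11.5% decrease: 0.819 × 0.885 = 0.724815.
Then a 50% increase: 0.724815 × 1.5 = 1.0872225.
Overall factor 1.0872225, i.e. 8.7%.

8.7%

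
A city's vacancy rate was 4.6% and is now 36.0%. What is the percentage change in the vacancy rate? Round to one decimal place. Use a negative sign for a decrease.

The change is 36.0 − 4.6 = 31.4 percentage points.
Relative to the original 4.6%, that is 31.4 ÷ 4.6 ≈ 682.6%.

682.6%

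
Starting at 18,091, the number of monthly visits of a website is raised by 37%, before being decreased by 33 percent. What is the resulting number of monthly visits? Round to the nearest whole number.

16,606

Apply the 37% increase: 18,091 × 1.37 = 24784.67.
After the 33% decrease: 24784.67 × 0.67 = 16605.7289 ≈ 16,606.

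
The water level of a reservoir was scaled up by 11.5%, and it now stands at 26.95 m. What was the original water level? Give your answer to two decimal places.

The overall multiplier applied was 1.115.
So the original water level was 26.95 ÷ 1.115 ≈ 24.17 m.

24.17 m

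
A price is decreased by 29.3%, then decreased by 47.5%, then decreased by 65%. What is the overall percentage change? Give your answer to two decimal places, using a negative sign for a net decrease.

The combined multiplier is 0.707 × 0.525 × 0.35 = 0.12991125.
That corresponds to a decrease of 87.01%.

-87.01%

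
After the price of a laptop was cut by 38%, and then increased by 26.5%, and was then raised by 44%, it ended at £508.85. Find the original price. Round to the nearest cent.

Undoing the 44% increase: £508.85 ÷ 1.44 ≈ £353.368056.
Undoing the 26.5% increase: £353.368056 ÷ 1.265 ≈ £279.342337.
Undoing the 38% decrease: £279.342337 ÷ 0.62 ≈ £450.55.

£450.55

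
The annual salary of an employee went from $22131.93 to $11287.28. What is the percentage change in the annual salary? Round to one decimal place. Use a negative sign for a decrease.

-49.0%

Change: $11287.28 − $22131.93 = -$10844.65.
Relative to the original: -$10844.65 ÷ $22131.93 ≈ -49.0%.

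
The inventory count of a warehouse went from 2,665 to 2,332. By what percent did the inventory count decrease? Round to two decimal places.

Change: 2,332 − 2,665 = -333.
Relative to the original: -333 ÷ 2,665 ≈ -12.50%.
So the inventory count decreased by 12.50%.

12.50%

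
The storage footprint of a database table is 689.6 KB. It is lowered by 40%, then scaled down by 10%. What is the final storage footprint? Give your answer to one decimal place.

372.4 KB

Each change multiplies by a factor: 0.6 × 0.9 = 0.54.
689.6 × 0.54 = 372.384 ≈ 372.4.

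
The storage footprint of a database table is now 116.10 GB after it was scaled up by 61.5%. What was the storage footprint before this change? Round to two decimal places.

71.89 GB

The overall multiplier applied was 1.615.
So the original storage footprint was 116.10 ÷ 1.615 ≈ 71.89 GB.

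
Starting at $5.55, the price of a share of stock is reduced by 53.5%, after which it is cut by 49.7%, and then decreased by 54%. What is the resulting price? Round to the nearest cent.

$0.60

Each change multiplies by a factor: 0.465 × 0.503 × 0.46 = 0.1075917.
$5.55 × 0.1075917 = $0.597133935 ≈ $0.60.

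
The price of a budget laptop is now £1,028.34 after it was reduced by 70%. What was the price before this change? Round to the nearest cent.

£3,427.80

The overall multiplier applied was 0.3.
So the original price was £1,028.34 ÷ 0.3 = £3,427.80.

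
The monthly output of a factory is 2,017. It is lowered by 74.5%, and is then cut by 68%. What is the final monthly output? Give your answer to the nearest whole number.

After the 74.5% decrease: 2,017 × 0.255 = 514.335.
68% decrease: 514.335 × 0.32 = 164.5872 ≈ 165.

165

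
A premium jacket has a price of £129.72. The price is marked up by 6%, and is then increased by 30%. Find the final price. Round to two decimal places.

£178.75

Each change multiplies by a factor: 1.06 × 1.3 = 1.378.
£129.72 × 1.378 = £178.75416 ≈ £178.75.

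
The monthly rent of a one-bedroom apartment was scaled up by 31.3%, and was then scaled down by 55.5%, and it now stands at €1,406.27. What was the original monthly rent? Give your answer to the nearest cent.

€2,406.82

The overall multiplier applied was 1.313 × 0.445 = 0.584285.
So the original monthly rent was €1,406.27 ÷ 0.584285 ≈ €2,406.82.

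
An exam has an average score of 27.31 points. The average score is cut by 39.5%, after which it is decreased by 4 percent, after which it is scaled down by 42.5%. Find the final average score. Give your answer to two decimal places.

9.12 points

After the 39.5% decrease: 27.31 × 0.605 = 16.52255.
4% decrease: 16.52255 × 0.96 = 15.861648.
42.5% decrease: 15.861648 × 0.575 = 9.1204476 ≈ 9.12.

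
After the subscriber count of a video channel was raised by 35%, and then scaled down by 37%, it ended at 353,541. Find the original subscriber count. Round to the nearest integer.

Undoing the 37% decrease: 353,541 ÷ 0.63 ≈ 561176.190476.
Undoing the 35% increase: 561176.190476 ÷ 1.35 ≈ 415,686.

415,686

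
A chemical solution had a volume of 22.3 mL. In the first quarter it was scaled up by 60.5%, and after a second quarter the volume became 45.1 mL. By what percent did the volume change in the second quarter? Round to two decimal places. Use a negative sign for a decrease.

26.01%

After the first quarter: 22.3 × 1.605 = 35.7915.
Second-quarter multiplier: 45.1 ÷ 35.7915 ≈ 1.260076.
That is a change of 26.01%.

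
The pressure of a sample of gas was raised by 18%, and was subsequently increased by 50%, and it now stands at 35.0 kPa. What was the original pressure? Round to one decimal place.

19.8 kPa

Undoing the 50% increase: 35.0 ÷ 1.5 ≈ 23.333333.
Undoing the 18% increase: 23.333333 ÷ 1.18 ≈ 19.8 kPa.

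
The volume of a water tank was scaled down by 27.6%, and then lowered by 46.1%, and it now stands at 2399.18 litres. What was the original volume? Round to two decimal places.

Undoing the 46.1% decrease: 2399.18 ÷ 0.539 ≈ 4451.168831.
Undoing the 27.6% decrease: 4451.168831 ÷ 0.724 ≈ 6148.02 litres.

6148.02 litres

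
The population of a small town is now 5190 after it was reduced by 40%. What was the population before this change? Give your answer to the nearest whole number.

8650

The overall multiplier applied was 0.6.
So the original population was 5190 ÷ 0.6 = 8650.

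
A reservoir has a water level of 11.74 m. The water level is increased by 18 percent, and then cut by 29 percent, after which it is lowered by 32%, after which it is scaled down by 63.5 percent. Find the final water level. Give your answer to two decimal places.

Each change multiplies by a factor: 1.18 × 0.71 × 0.68 × 0.365 = 0.20794196.
11.74 × 0.20794196 = 2.4412386104 ≈ 2.44.

2.44 m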